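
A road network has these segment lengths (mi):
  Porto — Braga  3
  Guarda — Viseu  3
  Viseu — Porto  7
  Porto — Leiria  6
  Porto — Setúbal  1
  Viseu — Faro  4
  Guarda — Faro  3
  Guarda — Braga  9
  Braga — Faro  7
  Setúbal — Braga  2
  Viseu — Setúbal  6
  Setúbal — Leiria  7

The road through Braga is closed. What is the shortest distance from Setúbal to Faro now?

10

Checking several routes:
Setúbal→Porto→Viseu→Faro: 1 + 7 + 4 = 12
Setúbal→Viseu→Faro: 6 + 4 = 10
Setúbal→Viseu→Guarda→Faro: 6 + 3 + 3 = 12
Shortest: 10 mi.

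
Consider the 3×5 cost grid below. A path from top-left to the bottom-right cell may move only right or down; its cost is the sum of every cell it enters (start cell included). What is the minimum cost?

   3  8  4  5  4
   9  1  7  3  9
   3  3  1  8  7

Best path: (0,0)→(0,1)→(1,1)→(2,1)→(2,2)→(2,3)→(2,4)
Cost: 3 + 8 + 1 + 3 + 1 + 8 + 7 = 31
(Top row then right column would cost 40.)

31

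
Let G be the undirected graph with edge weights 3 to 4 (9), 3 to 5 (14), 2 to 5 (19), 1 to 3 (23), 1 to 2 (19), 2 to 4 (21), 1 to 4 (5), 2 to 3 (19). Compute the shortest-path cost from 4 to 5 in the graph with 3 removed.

Candidate routes:
4 - 1 - 2 - 5: 5 + 19 + 19 = 43
4 - 2 - 5: 21 + 19 = 40
Shortest: 40.

40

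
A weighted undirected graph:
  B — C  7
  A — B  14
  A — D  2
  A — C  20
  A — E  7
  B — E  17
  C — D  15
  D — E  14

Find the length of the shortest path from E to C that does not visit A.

Candidate routes:
E→D→C: 14 + 15 = 29
E→B→C: 17 + 7 = 24
Best route has total 24.

24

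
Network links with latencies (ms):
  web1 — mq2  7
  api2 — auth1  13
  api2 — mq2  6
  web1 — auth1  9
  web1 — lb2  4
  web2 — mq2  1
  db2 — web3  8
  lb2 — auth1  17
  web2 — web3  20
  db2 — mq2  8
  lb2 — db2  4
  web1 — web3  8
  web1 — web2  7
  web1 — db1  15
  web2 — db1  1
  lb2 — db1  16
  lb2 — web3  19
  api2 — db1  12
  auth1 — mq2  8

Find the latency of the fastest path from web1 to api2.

Comparing a few candidate routes:
web1 -> web2 -> db1 -> api2: 7 + 1 + 12 = 20
web1 -> mq2 -> web2 -> db1 -> api2: 7 + 1 + 1 + 12 = 21
web1 -> web2 -> mq2 -> api2: 7 + 1 + 6 = 14
web1 -> mq2 -> api2: 7 + 6 = 13
Best route has total 13 ms.

13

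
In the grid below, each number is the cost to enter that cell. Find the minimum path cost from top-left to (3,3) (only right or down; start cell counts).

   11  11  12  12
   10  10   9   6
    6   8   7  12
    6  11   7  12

Best path: [0,0] → [1,0] → [2,0] → [2,1] → [2,2] → [3,2] → [3,3]
Cost: 11 + 10 + 6 + 8 + 7 + 7 + 12 = 61
For comparison, the top-then-right route costs 76.

61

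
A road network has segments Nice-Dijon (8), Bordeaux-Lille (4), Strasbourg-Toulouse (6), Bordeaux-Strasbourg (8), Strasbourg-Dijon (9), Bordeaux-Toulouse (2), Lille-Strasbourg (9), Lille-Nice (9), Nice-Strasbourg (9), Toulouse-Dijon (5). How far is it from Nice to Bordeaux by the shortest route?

Some routes from Nice to Bordeaux:
Nice → Strasbourg → Bordeaux: 9 + 8 = 17
Nice → Lille → Bordeaux: 9 + 4 = 13
Nice → Dijon → Toulouse → Bordeaux: 8 + 5 + 2 = 15
Best route has total 13 km.

13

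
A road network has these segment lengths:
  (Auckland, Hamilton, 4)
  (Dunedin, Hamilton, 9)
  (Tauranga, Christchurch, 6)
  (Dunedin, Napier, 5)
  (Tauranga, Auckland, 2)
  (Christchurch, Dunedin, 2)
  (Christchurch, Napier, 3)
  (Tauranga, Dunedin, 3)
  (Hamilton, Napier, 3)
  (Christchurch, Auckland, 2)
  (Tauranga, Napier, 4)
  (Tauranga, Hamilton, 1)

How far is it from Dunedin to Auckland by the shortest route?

4

A few of the Dunedin→Auckland routes:
Dunedin - Tauranga - Hamilton - Auckland: 3 + 1 + 4 = 8
Dunedin - Christchurch - Auckland: 2 + 2 = 4
Dunedin - Tauranga - Auckland: 3 + 2 = 5
Dunedin - Christchurch - Tauranga - Auckland: 2 + 6 + 2 = 10
Best route has total 4.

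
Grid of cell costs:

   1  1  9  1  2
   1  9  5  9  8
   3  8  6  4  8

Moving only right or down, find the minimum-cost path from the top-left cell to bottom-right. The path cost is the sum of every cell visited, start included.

One optimal route is (0,0) → (0,1) → (0,2) → (0,3) → (0,4) → (1,4) → (2,4).
Its cost is 1 + 1 + 9 + 1 + 2 + 8 + 8 = 30.

30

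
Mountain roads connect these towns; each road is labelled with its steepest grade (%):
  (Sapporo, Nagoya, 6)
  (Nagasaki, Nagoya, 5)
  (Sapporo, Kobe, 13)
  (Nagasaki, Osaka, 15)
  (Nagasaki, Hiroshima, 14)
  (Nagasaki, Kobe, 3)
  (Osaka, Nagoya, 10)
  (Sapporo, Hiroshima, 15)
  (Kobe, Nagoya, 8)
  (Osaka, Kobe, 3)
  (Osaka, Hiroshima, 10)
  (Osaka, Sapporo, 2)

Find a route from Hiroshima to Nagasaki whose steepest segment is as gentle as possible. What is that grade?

Checking several routes:
Hiroshima→Osaka→Kobe→Nagoya→Nagasaki: max(10, 3, 8, 5) = 10
Hiroshima→Osaka→Sapporo→Nagoya→Nagasaki: max(10, 2, 6, 5) = 10
Hiroshima→Osaka→Sapporo→Nagoya→Kobe→Nagasaki: max(10, 2, 6, 8, 3) = 10
Best route has worst link 10%.

10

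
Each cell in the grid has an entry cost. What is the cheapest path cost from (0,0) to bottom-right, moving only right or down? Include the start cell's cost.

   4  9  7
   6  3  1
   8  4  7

21

One optimal route is [0,0]→[1,0]→[1,1]→[1,2]→[2,2].
Its cost is 4 + 6 + 3 + 1 + 7 = 21.
For comparison, the top-then-right route costs 28.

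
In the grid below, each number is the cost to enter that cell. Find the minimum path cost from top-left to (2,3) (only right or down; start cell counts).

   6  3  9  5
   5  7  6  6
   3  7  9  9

Path [0,0]→[0,1]→[1,1]→[1,2]→[1,3]→[2,3]: 6 + 3 + 7 + 6 + 6 + 9 = 37.
For comparison, the top-then-right route costs 38.

37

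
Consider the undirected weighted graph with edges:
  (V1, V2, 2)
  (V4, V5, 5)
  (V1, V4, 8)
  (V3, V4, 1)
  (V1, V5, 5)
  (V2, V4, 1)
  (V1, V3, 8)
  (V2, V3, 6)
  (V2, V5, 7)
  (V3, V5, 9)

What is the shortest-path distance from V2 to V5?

Comparing a few candidate routes:
V2→V5: 7
V2→V1→V5: 2 + 5 = 7
V2→V4→V3→V5: 1 + 1 + 9 = 11
V2→V4→V5: 1 + 5 = 6
V2→V3→V4→V5: 6 + 1 + 5 = 12
Shortest: 6.

6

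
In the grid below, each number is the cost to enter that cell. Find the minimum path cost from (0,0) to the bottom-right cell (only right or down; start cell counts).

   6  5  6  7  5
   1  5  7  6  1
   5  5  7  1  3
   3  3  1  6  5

Path (0,0) → (1,0) → (2,0) → (3,0) → (3,1) → (3,2) → (3,3) → (3,4): 6 + 1 + 5 + 3 + 3 + 1 + 6 + 5 = 30.
For comparison, the top-then-right route costs 38.

30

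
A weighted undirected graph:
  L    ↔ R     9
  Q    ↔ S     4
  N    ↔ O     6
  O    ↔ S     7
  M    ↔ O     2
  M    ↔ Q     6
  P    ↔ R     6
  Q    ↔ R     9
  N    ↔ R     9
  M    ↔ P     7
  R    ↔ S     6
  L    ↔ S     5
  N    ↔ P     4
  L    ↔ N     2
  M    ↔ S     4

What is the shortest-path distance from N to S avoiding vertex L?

12

A few of the N→S routes:
N - O - M - S: 6 + 2 + 4 = 12
N - P - R - S: 4 + 6 + 6 = 16
N - O - S: 6 + 7 = 13
N - R - S: 9 + 6 = 15
N - P - M - S: 4 + 7 + 4 = 15
Best route has total 12.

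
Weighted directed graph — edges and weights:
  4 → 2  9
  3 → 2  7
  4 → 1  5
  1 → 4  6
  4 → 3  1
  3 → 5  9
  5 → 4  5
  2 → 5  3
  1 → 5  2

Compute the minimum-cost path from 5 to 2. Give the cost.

13

Candidate routes:
5 - 4 - 2: 5 + 9 = 14
5 - 4 - 3 - 2: 5 + 1 + 7 = 13
Shortest: 13.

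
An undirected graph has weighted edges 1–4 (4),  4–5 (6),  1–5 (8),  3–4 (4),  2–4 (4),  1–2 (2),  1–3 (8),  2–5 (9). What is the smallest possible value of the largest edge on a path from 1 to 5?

Comparing a few candidate routes:
1 - 4 - 5: max(4, 6) = 6
1 - 2 - 4 - 5: max(2, 4, 6) = 6
1 - 5: max(8) = 8
Best route has worst link 6.

6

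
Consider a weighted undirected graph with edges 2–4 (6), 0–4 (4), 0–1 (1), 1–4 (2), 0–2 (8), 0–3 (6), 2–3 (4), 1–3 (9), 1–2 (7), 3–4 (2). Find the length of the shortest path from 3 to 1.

Comparing a few candidate routes:
3 - 4 - 0 - 1: 2 + 4 + 1 = 7
3 - 4 - 1: 2 + 2 = 4
3 - 0 - 1: 6 + 1 = 7
3 - 1: 9
3 - 2 - 1: 4 + 7 = 11
Best route has total 4.

4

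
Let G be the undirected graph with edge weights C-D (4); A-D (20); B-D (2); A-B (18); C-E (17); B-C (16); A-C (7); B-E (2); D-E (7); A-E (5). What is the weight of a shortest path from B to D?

Comparing a few candidate routes:
B → E → C → D: 2 + 17 + 4 = 23
B → E → D: 2 + 7 = 9
B → C → D: 16 + 4 = 20
B → E → A → D: 2 + 5 + 20 = 27
B → E → A → C → D: 2 + 5 + 7 + 4 = 18
B → D: 2
Shortest: 2.

2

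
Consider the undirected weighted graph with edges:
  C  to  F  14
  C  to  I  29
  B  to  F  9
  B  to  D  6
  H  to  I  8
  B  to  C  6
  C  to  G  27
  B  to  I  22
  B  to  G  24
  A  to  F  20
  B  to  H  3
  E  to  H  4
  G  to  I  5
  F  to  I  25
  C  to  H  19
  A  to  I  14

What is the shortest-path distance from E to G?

17

A few of the E→G routes:
E → H → B → G: 4 + 3 + 24 = 31
E → H → B → I → G: 4 + 3 + 22 + 5 = 34
E → H → B → C → G: 4 + 3 + 6 + 27 = 40
E → H → I → G: 4 + 8 + 5 = 17
The minimum is 17.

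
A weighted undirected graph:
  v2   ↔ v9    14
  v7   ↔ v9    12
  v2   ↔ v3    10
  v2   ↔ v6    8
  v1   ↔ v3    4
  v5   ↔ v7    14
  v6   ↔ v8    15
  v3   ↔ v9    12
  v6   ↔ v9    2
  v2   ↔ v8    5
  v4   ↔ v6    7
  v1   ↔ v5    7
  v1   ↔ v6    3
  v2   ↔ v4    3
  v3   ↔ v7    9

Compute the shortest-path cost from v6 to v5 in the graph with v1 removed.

Comparing a few candidate routes:
v6-v9-v7-v5: 2 + 12 + 14 = 28
v6-v4-v2-v3-v7-v5: 7 + 3 + 10 + 9 + 14 = 43
v6-v9-v3-v7-v5: 2 + 12 + 9 + 14 = 37
v6-v2-v3-v7-v5: 8 + 10 + 9 + 14 = 41
Best route has total 28.

28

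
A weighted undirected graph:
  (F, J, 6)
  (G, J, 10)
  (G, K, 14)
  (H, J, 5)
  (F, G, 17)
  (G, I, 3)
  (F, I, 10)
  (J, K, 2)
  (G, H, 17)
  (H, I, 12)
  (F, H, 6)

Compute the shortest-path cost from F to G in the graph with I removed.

16

Comparing a few candidate routes:
F → J → G: 6 + 10 = 16
F → H → J → G: 6 + 5 + 10 = 21
F → G: 17
Best route has total 16.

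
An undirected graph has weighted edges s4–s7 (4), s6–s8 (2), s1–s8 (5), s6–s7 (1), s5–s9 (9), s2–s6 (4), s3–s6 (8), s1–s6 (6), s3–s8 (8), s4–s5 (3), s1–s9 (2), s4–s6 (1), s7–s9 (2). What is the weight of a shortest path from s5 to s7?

5

Checking several routes:
s5 → s9 → s7: 9 + 2 = 11
s5 → s4 → s6 → s7: 3 + 1 + 1 = 5
s5 → s4 → s7: 3 + 4 = 7
The minimum is 5.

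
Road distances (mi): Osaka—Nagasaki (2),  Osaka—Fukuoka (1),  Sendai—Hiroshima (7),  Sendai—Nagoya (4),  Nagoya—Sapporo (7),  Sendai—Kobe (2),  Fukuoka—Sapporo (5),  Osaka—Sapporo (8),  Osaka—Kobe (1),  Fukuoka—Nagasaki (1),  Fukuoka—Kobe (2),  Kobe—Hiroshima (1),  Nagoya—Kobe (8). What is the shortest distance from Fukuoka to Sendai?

4

Comparing a few candidate routes:
Fukuoka - Kobe - Sendai: 2 + 2 = 4
Fukuoka - Osaka - Kobe - Sendai: 1 + 1 + 2 = 4
Fukuoka - Nagasaki - Osaka - Kobe - Sendai: 1 + 2 + 1 + 2 = 6
The minimum is 4 mi.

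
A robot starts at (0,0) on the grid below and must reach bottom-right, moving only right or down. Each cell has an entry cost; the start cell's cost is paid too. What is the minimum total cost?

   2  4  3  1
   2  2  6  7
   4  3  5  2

One optimal route is [0,0] → [1,0] → [1,1] → [2,1] → [2,2] → [2,3].
Its cost is 2 + 2 + 2 + 3 + 5 + 2 = 16.
(Top row then right column would cost 19.)

16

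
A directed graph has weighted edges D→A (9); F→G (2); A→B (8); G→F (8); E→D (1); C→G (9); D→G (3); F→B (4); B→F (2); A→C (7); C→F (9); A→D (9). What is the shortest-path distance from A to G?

12

Routes from A to G:
A -> C -> G: 7 + 9 = 16
A -> B -> F -> G: 8 + 2 + 2 = 12
A -> D -> G: 9 + 3 = 12
A -> C -> F -> G: 7 + 9 + 2 = 18
Shortest: 12.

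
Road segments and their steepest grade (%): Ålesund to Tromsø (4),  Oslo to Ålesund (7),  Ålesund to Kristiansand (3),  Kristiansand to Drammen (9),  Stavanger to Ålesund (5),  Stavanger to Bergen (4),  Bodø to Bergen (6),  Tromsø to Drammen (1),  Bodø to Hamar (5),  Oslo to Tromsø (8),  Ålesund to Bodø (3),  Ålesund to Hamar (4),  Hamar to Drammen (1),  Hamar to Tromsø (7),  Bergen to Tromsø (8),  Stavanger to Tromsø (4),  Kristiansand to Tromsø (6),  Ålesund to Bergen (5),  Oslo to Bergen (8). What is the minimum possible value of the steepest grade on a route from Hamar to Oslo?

Comparing a few candidate routes:
Hamar -> Drammen -> Tromsø -> Kristiansand -> Ålesund -> Oslo: max(1, 1, 6, 3, 7) = 7
Hamar -> Drammen -> Tromsø -> Stavanger -> Bergen -> Bodø -> Ålesund -> Oslo: max(1, 1, 4, 4, 6, 3, 7) = 7
Hamar -> Drammen -> Tromsø -> Stavanger -> Ålesund -> Oslo: max(1, 1, 4, 5, 7) = 7
Hamar -> Drammen -> Tromsø -> Stavanger -> Bergen -> Ålesund -> Oslo: max(1, 1, 4, 4, 5, 7) = 7
Hamar -> Drammen -> Tromsø -> Ålesund -> Oslo: max(1, 1, 4, 7) = 7
Best route has worst link 7%.

7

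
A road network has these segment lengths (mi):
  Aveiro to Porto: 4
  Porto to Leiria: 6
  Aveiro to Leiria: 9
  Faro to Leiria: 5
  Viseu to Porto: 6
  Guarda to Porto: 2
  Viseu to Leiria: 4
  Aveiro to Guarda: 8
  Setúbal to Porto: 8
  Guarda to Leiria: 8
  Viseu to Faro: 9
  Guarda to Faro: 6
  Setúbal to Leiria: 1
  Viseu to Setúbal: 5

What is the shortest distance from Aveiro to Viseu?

Checking several routes:
Aveiro→Porto→Viseu: 4 + 6 = 10
Aveiro→Porto→Leiria→Viseu: 4 + 6 + 4 = 14
Aveiro→Leiria→Viseu: 9 + 4 = 13
Aveiro→Leiria→Setúbal→Viseu: 9 + 1 + 5 = 15
Best route has total 10 mi.

10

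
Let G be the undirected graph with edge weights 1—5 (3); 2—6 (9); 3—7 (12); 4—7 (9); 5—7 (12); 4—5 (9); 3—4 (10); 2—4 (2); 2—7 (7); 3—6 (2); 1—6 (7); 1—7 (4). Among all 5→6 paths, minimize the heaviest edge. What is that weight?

Some routes from 5 to 6:
5-4-2-7-1-6: max(9, 2, 7, 4, 7) = 9
5-4-2-6: max(9, 2, 9) = 9
5-1-6: max(3, 7) = 7
5-4-7-2-6: max(9, 9, 7, 9) = 9
5-4-7-1-6: max(9, 9, 4, 7) = 9
Best route has worst link 7.

7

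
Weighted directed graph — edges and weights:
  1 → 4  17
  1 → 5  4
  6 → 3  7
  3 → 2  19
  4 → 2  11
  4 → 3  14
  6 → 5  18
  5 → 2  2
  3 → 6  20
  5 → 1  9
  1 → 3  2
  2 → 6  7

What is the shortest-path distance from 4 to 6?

18

Routes from 4 to 6:
4 → 2 → 6: 11 + 7 = 18
4 → 3 → 2 → 6: 14 + 19 + 7 = 40
4 → 3 → 6: 14 + 20 = 34
Best route has total 18.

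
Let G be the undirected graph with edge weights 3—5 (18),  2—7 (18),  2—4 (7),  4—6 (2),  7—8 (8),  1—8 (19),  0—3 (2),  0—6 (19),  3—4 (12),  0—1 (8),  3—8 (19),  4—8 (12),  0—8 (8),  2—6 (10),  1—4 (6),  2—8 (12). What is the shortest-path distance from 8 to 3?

Some routes from 8 to 3:
8-1-0-3: 19 + 8 + 2 = 29
8-3: 19
8-4-3: 12 + 12 = 24
8-4-1-0-3: 12 + 6 + 8 + 2 = 28
8-0-3: 8 + 2 = 10
Shortest: 10.

10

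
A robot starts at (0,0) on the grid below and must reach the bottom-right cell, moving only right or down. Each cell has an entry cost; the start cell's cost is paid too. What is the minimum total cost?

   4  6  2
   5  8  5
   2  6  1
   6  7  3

21

Take (0,0)→(0,1)→(0,2)→(1,2)→(2,2)→(3,2) for a total of 4 + 6 + 2 + 5 + 1 + 3 = 21.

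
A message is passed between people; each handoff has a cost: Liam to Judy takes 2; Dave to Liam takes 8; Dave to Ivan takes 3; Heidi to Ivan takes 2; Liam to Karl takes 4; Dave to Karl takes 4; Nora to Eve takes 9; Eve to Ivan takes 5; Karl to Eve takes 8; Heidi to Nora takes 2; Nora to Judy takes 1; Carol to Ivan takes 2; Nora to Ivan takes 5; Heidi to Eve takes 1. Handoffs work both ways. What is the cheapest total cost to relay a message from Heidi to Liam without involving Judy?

13

Comparing a few candidate routes:
Heidi - Ivan - Dave - Karl - Liam: 2 + 3 + 4 + 4 = 13
Heidi - Eve - Karl - Liam: 1 + 8 + 4 = 13
Heidi - Ivan - Dave - Liam: 2 + 3 + 8 = 13
The minimum is 13.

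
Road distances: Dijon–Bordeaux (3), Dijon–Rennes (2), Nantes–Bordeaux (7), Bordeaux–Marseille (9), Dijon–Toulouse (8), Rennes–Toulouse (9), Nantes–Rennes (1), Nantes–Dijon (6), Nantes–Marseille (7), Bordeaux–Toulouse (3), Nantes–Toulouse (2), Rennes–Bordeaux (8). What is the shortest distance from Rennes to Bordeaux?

Some routes from Rennes to Bordeaux:
Rennes - Dijon - Bordeaux: 2 + 3 = 5
Rennes - Bordeaux: 8
Rennes - Toulouse - Bordeaux: 9 + 3 = 12
Rennes - Nantes - Toulouse - Bordeaux: 1 + 2 + 3 = 6
Rennes - Nantes - Bordeaux: 1 + 7 = 8
Rennes - Nantes - Dijon - Bordeaux: 1 + 6 + 3 = 10
Shortest: 5.

5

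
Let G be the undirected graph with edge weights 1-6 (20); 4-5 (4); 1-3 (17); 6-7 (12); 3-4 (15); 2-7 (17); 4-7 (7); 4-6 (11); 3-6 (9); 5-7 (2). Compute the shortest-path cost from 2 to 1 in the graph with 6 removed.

Candidate routes:
2 → 7 → 5 → 4 → 3 → 1: 17 + 2 + 4 + 15 + 17 = 55
2 → 7 → 4 → 3 → 1: 17 + 7 + 15 + 17 = 56
Best route has total 55.

55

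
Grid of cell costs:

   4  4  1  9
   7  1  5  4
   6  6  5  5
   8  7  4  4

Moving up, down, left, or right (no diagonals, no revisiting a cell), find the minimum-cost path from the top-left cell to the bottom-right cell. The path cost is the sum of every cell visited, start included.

Take (0,0)→(0,1)→(0,2)→(1,2)→(1,3)→(2,3)→(3,3) for a total of 4 + 4 + 1 + 5 + 4 + 5 + 4 = 27.

27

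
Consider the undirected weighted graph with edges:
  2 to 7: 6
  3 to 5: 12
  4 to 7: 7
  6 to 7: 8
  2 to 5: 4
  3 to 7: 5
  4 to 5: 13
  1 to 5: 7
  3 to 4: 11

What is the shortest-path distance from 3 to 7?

5

Candidate routes:
3 - 4 - 7: 11 + 7 = 18
3 - 5 - 2 - 7: 12 + 4 + 6 = 22
3 - 4 - 5 - 2 - 7: 11 + 13 + 4 + 6 = 34
3 - 7: 5
3 - 5 - 4 - 7: 12 + 13 + 7 = 32
Best route has total 5.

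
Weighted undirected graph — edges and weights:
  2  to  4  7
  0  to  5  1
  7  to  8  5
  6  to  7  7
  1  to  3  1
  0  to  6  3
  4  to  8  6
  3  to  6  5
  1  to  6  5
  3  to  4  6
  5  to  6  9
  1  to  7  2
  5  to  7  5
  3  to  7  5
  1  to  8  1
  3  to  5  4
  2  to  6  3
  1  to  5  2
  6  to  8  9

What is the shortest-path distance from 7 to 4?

9

A few of the 7→4 routes:
7 → 1 → 3 → 4: 2 + 1 + 6 = 9
7 → 8 → 4: 5 + 6 = 11
7 → 3 → 4: 5 + 6 = 11
7 → 1 → 8 → 4: 2 + 1 + 6 = 9
The minimum is 9.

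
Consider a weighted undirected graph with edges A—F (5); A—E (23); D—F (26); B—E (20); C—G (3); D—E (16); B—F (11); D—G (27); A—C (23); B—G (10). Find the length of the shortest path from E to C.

33

Some routes from E to C:
E -> A -> F -> B -> G -> C: 23 + 5 + 11 + 10 + 3 = 52
E -> A -> C: 23 + 23 = 46
E -> B -> F -> A -> C: 20 + 11 + 5 + 23 = 59
E -> D -> G -> C: 16 + 27 + 3 = 46
E -> B -> G -> C: 20 + 10 + 3 = 33
The minimum is 33.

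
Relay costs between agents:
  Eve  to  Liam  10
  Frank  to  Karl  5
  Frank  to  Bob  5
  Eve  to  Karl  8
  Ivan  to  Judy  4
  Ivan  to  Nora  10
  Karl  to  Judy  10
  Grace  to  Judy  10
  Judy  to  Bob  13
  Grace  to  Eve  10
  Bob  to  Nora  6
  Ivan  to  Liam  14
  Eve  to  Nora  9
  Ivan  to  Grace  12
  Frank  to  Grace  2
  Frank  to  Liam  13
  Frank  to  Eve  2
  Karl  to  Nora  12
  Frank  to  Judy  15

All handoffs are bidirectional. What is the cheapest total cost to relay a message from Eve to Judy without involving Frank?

Checking several routes:
Eve - Grace - Judy: 10 + 10 = 20
Eve - Nora - Ivan - Judy: 9 + 10 + 4 = 23
Eve - Karl - Judy: 8 + 10 = 18
Best route has total 18.

18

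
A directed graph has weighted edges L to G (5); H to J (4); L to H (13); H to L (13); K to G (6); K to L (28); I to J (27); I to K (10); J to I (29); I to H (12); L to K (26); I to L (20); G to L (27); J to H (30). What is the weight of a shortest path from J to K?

Some routes from J to K:
J → H → L → K: 30 + 13 + 26 = 69
J → I → K: 29 + 10 = 39
J → I → L → K: 29 + 20 + 26 = 75
Best route has total 39.

39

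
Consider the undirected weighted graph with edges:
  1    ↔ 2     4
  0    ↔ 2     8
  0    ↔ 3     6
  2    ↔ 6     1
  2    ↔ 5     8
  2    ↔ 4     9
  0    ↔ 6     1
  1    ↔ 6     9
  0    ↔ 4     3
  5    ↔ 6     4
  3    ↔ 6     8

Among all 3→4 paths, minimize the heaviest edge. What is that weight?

6

Checking several routes:
3 -> 0 -> 4: max(6, 3) = 6
3 -> 6 -> 0 -> 4: max(8, 1, 3) = 8
3 -> 6 -> 5 -> 2 -> 0 -> 4: max(8, 4, 8, 8, 3) = 8
3 -> 6 -> 2 -> 4: max(8, 1, 9) = 9
3 -> 6 -> 2 -> 0 -> 4: max(8, 1, 8, 3) = 8
The minimum achievable maximum is 6.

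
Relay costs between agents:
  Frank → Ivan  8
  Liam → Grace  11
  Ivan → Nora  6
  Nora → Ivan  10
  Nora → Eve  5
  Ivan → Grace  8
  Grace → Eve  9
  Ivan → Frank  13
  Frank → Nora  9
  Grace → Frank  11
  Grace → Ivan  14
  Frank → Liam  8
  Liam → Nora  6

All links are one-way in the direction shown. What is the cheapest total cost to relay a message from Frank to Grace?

16

Candidate routes:
Frank - Liam - Grace: 8 + 11 = 19
Frank - Ivan - Grace: 8 + 8 = 16
Frank - Liam - Nora - Ivan - Grace: 8 + 6 + 10 + 8 = 32
Frank - Nora - Ivan - Grace: 9 + 10 + 8 = 27
Shortest: 16.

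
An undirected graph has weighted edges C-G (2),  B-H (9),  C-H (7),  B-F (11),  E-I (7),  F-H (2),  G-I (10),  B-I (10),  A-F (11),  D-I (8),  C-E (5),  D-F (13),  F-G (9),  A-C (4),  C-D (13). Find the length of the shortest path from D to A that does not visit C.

24

Routes from D to A avoiding C:
D -> F -> A: 13 + 11 = 24
D -> I -> B -> F -> A: 8 + 10 + 11 + 11 = 40
D -> I -> G -> F -> A: 8 + 10 + 9 + 11 = 38
D -> I -> B -> H -> F -> A: 8 + 10 + 9 + 2 + 11 = 40
The minimum is 24.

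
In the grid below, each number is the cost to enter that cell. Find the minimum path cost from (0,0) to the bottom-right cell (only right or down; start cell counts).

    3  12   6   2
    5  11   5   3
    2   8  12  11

Best path: [0,0] [0,1] [0,2] [0,3] [1,3] [2,3]
Cost: 3 + 12 + 6 + 2 + 3 + 11 = 37

37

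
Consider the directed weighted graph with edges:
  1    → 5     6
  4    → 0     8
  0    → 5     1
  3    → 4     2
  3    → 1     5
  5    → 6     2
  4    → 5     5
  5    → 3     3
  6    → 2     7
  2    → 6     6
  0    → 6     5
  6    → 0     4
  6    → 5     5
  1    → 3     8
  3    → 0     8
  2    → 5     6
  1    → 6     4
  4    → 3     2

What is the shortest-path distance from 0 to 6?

3

Candidate routes:
0 -> 5 -> 3 -> 1 -> 6: 1 + 3 + 5 + 4 = 13
0 -> 6: 5
0 -> 5 -> 6: 1 + 2 = 3
The minimum is 3.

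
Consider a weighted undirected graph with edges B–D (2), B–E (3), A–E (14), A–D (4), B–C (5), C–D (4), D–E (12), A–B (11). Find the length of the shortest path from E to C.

Some routes from E to C:
E → D → B → C: 12 + 2 + 5 = 19
E → B → C: 3 + 5 = 8
E → B → A → D → C: 3 + 11 + 4 + 4 = 22
E → B → D → C: 3 + 2 + 4 = 9
E → A → D → C: 14 + 4 + 4 = 22
E → D → C: 12 + 4 = 16
Best route has total 8.

8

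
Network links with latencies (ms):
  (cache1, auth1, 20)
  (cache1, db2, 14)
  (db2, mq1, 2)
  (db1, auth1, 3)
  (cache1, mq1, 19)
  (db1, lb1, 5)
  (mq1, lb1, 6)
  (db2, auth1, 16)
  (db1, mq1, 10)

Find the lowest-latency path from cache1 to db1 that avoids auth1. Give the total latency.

Routes from cache1 to db1 avoiding auth1:
cache1→mq1→db1: 19 + 10 = 29
cache1→db2→mq1→db1: 14 + 2 + 10 = 26
cache1→db2→mq1→lb1→db1: 14 + 2 + 6 + 5 = 27
cache1→mq1→lb1→db1: 19 + 6 + 5 = 30
Shortest: 26 ms.

26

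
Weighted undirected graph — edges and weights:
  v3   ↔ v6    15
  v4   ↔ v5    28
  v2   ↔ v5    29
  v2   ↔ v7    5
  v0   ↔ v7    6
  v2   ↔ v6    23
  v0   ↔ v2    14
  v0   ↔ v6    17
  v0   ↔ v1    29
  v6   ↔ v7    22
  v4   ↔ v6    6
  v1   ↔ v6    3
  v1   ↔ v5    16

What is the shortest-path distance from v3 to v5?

Comparing a few candidate routes:
v3 -> v6 -> v2 -> v5: 15 + 23 + 29 = 67
v3 -> v6 -> v1 -> v5: 15 + 3 + 16 = 34
v3 -> v6 -> v7 -> v2 -> v5: 15 + 22 + 5 + 29 = 71
v3 -> v6 -> v4 -> v5: 15 + 6 + 28 = 49
Best route has total 34.

34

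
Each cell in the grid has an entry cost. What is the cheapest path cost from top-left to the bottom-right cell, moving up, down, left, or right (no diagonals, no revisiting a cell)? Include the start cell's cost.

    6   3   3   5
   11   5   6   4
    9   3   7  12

Cheapest: r0c0 r0c1 r0c2 r0c3 r1c3 r2c3
  6 + 3 + 3 + 5 + 4 + 12 = 33

33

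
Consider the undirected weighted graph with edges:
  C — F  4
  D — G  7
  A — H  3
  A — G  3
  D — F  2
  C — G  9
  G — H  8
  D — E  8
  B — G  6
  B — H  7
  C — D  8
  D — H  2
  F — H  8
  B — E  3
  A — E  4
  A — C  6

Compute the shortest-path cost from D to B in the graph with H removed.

Some routes from D to B avoiding H:
D - E - B: 8 + 3 = 11
D - G - B: 7 + 6 = 13
D - E - A - G - B: 8 + 4 + 3 + 6 = 21
D - G - A - E - B: 7 + 3 + 4 + 3 = 17
D - F - C - A - E - B: 2 + 4 + 6 + 4 + 3 = 19
The minimum is 11.

11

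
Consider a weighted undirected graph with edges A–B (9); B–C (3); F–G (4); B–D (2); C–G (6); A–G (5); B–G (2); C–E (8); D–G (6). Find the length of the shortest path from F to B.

6

Paths from F to B:
F -> G -> B: 4 + 2 = 6
F -> G -> D -> B: 4 + 6 + 2 = 12
F -> G -> A -> B: 4 + 5 + 9 = 18
F -> G -> C -> B: 4 + 6 + 3 = 13
Best route has total 6.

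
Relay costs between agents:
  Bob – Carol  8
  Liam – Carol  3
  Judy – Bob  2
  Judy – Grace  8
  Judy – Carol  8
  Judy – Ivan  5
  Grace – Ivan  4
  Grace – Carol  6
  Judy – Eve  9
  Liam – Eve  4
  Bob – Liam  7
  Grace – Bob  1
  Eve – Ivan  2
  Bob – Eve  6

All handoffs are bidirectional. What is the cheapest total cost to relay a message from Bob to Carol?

A few of the Bob→Carol routes:
Bob→Eve→Liam→Carol: 6 + 4 + 3 = 13
Bob→Judy→Carol: 2 + 8 = 10
Bob→Carol: 8
Bob→Liam→Carol: 7 + 3 = 10
Bob→Grace→Carol: 1 + 6 = 7
Best route has total 7.

7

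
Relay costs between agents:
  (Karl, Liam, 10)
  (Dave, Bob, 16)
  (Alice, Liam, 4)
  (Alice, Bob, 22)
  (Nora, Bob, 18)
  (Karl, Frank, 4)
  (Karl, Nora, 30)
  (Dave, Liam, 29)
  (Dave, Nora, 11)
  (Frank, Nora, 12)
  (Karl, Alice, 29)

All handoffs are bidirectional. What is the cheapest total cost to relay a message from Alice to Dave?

33

A few of the Alice→Dave routes:
Alice→Bob→Nora→Dave: 22 + 18 + 11 = 51
Alice→Karl→Frank→Nora→Dave: 29 + 4 + 12 + 11 = 56
Alice→Liam→Karl→Nora→Dave: 4 + 10 + 30 + 11 = 55
Alice→Liam→Karl→Frank→Nora→Dave: 4 + 10 + 4 + 12 + 11 = 41
Alice→Bob→Dave: 22 + 16 = 38
Alice→Liam→Dave: 4 + 29 = 33
Shortest: 33.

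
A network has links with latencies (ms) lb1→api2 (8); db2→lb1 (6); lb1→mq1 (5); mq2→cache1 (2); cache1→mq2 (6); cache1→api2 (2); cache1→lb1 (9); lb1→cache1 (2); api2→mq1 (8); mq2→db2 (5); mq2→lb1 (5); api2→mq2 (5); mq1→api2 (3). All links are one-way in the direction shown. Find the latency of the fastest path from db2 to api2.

Paths from db2 to api2:
db2 → lb1 → api2: 6 + 8 = 14
db2 → lb1 → cache1 → api2: 6 + 2 + 2 = 10
db2 → lb1 → mq1 → api2: 6 + 5 + 3 = 14
The minimum is 10 ms.

10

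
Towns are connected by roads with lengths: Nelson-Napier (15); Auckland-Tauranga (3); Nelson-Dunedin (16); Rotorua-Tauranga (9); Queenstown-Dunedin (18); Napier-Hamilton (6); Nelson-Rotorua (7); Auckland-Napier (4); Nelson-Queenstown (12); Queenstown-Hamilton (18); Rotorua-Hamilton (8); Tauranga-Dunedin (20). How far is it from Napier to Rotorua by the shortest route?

A few of the Napier→Rotorua routes:
Napier-Nelson-Rotorua: 15 + 7 = 22
Napier-Auckland-Tauranga-Rotorua: 4 + 3 + 9 = 16
Napier-Hamilton-Rotorua: 6 + 8 = 14
Napier-Nelson-Queenstown-Hamilton-Rotorua: 15 + 12 + 18 + 8 = 53
Napier-Auckland-Tauranga-Dunedin-Nelson-Rotorua: 4 + 3 + 20 + 16 + 7 = 50
Napier-Hamilton-Queenstown-Nelson-Rotorua: 6 + 18 + 12 + 7 = 43
Best route has total 14.

14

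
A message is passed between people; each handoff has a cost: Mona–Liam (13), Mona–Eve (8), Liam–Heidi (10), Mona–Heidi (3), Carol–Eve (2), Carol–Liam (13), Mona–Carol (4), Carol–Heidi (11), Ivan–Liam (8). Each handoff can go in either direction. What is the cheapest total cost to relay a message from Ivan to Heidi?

A few of the Ivan→Heidi routes:
Ivan -> Liam -> Mona -> Heidi: 8 + 13 + 3 = 24
Ivan -> Liam -> Heidi: 8 + 10 = 18
Ivan -> Liam -> Carol -> Mona -> Heidi: 8 + 13 + 4 + 3 = 28
The minimum is 18.

18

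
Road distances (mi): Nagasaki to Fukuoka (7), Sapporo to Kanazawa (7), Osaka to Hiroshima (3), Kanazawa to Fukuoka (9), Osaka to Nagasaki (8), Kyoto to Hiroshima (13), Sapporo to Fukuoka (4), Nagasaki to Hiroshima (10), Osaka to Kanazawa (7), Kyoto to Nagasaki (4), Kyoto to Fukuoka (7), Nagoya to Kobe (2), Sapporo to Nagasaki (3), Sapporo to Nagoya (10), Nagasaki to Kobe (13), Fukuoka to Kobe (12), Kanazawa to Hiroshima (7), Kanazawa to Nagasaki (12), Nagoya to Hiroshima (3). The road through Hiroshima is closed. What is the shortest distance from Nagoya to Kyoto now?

A few of the Nagoya→Kyoto routes:
Nagoya → Sapporo → Fukuoka → Nagasaki → Kyoto: 10 + 4 + 7 + 4 = 25
Nagoya → Sapporo → Fukuoka → Kyoto: 10 + 4 + 7 = 21
Nagoya → Kobe → Nagasaki → Kyoto: 2 + 13 + 4 = 19
Nagoya → Kobe → Fukuoka → Kyoto: 2 + 12 + 7 = 21
Nagoya → Sapporo → Nagasaki → Kyoto: 10 + 3 + 4 = 17
Best route has total 17 mi.

17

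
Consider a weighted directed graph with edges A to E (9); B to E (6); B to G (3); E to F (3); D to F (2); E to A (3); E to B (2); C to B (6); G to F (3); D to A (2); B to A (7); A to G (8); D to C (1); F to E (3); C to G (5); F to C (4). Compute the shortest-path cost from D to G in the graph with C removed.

Paths from D to G avoiding C:
D-A-E-B-G: 2 + 9 + 2 + 3 = 16
D-A-G: 2 + 8 = 10
D-F-E-A-G: 2 + 3 + 3 + 8 = 16
D-F-E-B-A-G: 2 + 3 + 2 + 7 + 8 = 22
D-F-E-B-G: 2 + 3 + 2 + 3 = 10
The minimum is 10.

10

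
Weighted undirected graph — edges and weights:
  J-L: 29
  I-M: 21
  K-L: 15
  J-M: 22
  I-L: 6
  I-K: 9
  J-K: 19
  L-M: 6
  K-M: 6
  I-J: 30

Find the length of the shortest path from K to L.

12

Comparing a few candidate routes:
K→L: 15
K→M→L: 6 + 6 = 12
K→I→L: 9 + 6 = 15
Best route has total 12.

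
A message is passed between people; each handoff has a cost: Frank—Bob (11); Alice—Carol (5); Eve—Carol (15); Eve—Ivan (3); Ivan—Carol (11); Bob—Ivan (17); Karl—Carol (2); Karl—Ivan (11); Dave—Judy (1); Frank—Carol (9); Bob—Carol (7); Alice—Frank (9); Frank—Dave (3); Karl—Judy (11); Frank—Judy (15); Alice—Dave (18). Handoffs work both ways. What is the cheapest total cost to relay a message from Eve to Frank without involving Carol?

29

Paths from Eve to Frank avoiding Carol:
Eve -> Ivan -> Bob -> Frank: 3 + 17 + 11 = 31
Eve -> Ivan -> Karl -> Judy -> Frank: 3 + 11 + 11 + 15 = 40
Eve -> Ivan -> Karl -> Judy -> Dave -> Alice -> Frank: 3 + 11 + 11 + 1 + 18 + 9 = 53
Eve -> Ivan -> Karl -> Judy -> Dave -> Frank: 3 + 11 + 11 + 1 + 3 = 29
The minimum is 29.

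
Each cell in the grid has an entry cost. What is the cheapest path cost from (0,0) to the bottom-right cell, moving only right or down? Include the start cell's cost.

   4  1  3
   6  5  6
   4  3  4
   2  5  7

Cheapest: (0,0) (0,1) (1,1) (2,1) (2,2) (3,2)
  4 + 1 + 5 + 3 + 4 + 7 = 24
For comparison, the top-then-right route costs 25.

24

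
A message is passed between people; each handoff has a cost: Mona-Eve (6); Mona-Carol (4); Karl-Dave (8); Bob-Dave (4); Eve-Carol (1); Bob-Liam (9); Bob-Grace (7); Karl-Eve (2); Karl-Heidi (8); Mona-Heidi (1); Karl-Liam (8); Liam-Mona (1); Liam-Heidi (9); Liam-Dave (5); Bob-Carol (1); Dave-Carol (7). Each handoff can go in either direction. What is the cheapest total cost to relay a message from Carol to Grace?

A few of the Carol→Grace routes:
Carol -> Eve -> Karl -> Dave -> Bob -> Grace: 1 + 2 + 8 + 4 + 7 = 22
Carol -> Mona -> Liam -> Bob -> Grace: 4 + 1 + 9 + 7 = 21
Carol -> Dave -> Bob -> Grace: 7 + 4 + 7 = 18
Carol -> Mona -> Liam -> Dave -> Bob -> Grace: 4 + 1 + 5 + 4 + 7 = 21
Carol -> Bob -> Grace: 1 + 7 = 8
Best route has total 8.

8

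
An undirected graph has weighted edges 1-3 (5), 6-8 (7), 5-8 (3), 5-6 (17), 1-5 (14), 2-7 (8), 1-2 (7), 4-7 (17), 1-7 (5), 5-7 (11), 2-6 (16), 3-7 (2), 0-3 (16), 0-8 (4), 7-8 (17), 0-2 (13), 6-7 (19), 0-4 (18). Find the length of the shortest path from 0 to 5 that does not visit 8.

29

Checking several routes:
0→3→7→5: 16 + 2 + 11 = 29
0→3→1→7→5: 16 + 5 + 5 + 11 = 37
0→2→1→7→5: 13 + 7 + 5 + 11 = 36
0→3→1→5: 16 + 5 + 14 = 35
0→2→1→5: 13 + 7 + 14 = 34
0→2→7→5: 13 + 8 + 11 = 32
Best route has total 29.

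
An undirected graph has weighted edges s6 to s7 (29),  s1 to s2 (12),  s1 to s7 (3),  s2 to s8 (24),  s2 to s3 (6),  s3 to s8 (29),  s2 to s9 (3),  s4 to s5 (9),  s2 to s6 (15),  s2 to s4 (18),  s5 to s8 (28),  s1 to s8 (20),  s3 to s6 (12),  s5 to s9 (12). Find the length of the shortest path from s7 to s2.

15

Checking several routes:
s7→s1→s2: 3 + 12 = 15
s7→s1→s8→s2: 3 + 20 + 24 = 47
s7→s6→s2: 29 + 15 = 44
The minimum is 15.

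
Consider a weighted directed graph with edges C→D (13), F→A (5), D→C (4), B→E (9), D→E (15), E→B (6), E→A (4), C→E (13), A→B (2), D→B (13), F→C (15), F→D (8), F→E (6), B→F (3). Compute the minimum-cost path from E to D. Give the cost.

17

Comparing a few candidate routes:
E - B - F - D: 6 + 3 + 8 = 17
E - A - B - F - D: 4 + 2 + 3 + 8 = 17
E - A - B - F - C - D: 4 + 2 + 3 + 15 + 13 = 37
Best route has total 17.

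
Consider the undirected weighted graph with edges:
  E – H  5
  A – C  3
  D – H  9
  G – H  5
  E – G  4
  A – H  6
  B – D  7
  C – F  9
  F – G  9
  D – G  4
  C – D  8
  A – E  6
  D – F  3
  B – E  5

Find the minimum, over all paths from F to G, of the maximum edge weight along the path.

4

A few of the F→G routes:
F→D→G: max(3, 4) = 4
F→D→B→E→G: max(3, 7, 5, 4) = 7
F→D→B→E→H→G: max(3, 7, 5, 5, 5) = 7
F→D→B→E→A→H→G: max(3, 7, 5, 6, 6, 5) = 7
Best route has worst link 4.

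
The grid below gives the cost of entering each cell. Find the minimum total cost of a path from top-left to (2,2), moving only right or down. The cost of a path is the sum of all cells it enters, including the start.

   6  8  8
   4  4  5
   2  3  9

Take [0,0] [1,0] [2,0] [2,1] [2,2] for a total of 6 + 4 + 2 + 3 + 9 = 24.
(Top row then right column would cost 36.)

24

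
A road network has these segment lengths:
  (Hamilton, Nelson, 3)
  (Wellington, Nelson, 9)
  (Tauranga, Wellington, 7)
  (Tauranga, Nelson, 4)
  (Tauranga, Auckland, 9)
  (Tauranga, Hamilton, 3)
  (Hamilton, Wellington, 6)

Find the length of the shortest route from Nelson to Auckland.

Paths from Nelson to Auckland:
Nelson→Wellington→Hamilton→Tauranga→Auckland: 9 + 6 + 3 + 9 = 27
Nelson→Hamilton→Tauranga→Auckland: 3 + 3 + 9 = 15
Nelson→Tauranga→Auckland: 4 + 9 = 13
Nelson→Wellington→Tauranga→Auckland: 9 + 7 + 9 = 25
Nelson→Hamilton→Wellington→Tauranga→Auckland: 3 + 6 + 7 + 9 = 25
The minimum is 13.

13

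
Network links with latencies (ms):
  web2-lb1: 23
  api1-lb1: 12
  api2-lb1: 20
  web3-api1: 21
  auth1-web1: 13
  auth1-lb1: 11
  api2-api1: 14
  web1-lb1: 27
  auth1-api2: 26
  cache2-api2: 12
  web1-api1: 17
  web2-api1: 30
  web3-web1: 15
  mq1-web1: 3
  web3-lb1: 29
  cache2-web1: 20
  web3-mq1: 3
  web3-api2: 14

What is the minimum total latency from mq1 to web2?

Some routes from mq1 to web2:
mq1 - web1 - lb1 - web2: 3 + 27 + 23 = 53
mq1 - web3 - lb1 - web2: 3 + 29 + 23 = 55
mq1 - web1 - auth1 - lb1 - web2: 3 + 13 + 11 + 23 = 50
mq1 - web1 - api1 - web2: 3 + 17 + 30 = 50
mq1 - web3 - api1 - web2: 3 + 21 + 30 = 54
Best route has total 50 ms.

50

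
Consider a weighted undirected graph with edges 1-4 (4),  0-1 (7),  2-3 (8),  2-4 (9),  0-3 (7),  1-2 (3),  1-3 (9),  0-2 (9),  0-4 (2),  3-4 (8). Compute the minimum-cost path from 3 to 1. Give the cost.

Checking several routes:
3 -> 4 -> 1: 8 + 4 = 12
3 -> 2 -> 1: 8 + 3 = 11
3 -> 1: 9
Shortest: 9.

9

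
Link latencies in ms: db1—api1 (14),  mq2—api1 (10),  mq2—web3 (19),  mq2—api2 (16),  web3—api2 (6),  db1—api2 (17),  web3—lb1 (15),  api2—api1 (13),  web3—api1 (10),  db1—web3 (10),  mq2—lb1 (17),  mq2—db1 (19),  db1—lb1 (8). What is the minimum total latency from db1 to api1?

14

Some routes from db1 to api1:
db1 -> mq2 -> api1: 19 + 10 = 29
db1 -> web3 -> api1: 10 + 10 = 20
db1 -> api1: 14
db1 -> web3 -> api2 -> api1: 10 + 6 + 13 = 29
Best route has total 14 ms.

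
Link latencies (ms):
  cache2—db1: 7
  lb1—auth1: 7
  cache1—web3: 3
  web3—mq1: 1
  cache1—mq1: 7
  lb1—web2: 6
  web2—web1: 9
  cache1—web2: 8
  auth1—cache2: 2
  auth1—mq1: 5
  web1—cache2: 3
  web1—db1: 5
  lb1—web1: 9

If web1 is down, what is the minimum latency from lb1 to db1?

Routes from lb1 to db1 avoiding web1:
lb1→web2→cache1→web3→mq1→auth1→cache2→db1: 6 + 8 + 3 + 1 + 5 + 2 + 7 = 32
lb1→auth1→cache2→db1: 7 + 2 + 7 = 16
lb1→web2→cache1→mq1→auth1→cache2→db1: 6 + 8 + 7 + 5 + 2 + 7 = 35
The minimum is 16 ms.

16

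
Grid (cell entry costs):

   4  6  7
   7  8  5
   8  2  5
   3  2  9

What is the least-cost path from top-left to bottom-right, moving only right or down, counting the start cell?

Cheapest: [0,0] -> [0,1] -> [1,1] -> [2,1] -> [3,1] -> [3,2]
  4 + 6 + 8 + 2 + 2 + 9 = 31

31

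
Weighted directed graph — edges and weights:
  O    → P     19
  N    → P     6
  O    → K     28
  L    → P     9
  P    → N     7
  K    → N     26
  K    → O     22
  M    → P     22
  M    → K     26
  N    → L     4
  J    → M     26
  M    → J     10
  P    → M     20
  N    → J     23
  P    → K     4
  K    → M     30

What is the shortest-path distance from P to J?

A few of the P→J routes:
P→K→M→J: 4 + 30 + 10 = 44
P→N→J: 7 + 23 = 30
P→M→J: 20 + 10 = 30
P→K→N→J: 4 + 26 + 23 = 53
The minimum is 30.

30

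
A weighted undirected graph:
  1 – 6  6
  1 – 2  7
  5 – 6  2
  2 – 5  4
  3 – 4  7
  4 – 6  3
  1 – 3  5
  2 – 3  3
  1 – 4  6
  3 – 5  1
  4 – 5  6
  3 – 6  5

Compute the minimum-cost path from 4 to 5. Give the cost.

Checking several routes:
4-5: 6
4-3-5: 7 + 1 = 8
4-1-3-5: 6 + 5 + 1 = 12
4-6-3-5: 3 + 5 + 1 = 9
4-6-5: 3 + 2 = 5
Best route has total 5.

5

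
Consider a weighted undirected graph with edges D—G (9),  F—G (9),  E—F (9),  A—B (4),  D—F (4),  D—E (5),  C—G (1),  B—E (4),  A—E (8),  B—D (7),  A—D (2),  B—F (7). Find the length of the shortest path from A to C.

12

Some routes from A to C:
A-B-F-G-C: 4 + 7 + 9 + 1 = 21
A-D-F-G-C: 2 + 4 + 9 + 1 = 16
A-E-D-G-C: 8 + 5 + 9 + 1 = 23
A-D-G-C: 2 + 9 + 1 = 12
A-B-D-G-C: 4 + 7 + 9 + 1 = 21
A-B-E-D-G-C: 4 + 4 + 5 + 9 + 1 = 23
Best route has total 12.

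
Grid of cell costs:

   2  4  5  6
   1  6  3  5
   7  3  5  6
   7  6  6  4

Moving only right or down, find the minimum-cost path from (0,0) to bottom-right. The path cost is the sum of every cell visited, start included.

27

Take r0c0→r1c0→r1c1→r1c2→r1c3→r2c3→r3c3 for a total of 2 + 1 + 6 + 3 + 5 + 6 + 4 = 27.
For comparison, the top-then-right route costs 32.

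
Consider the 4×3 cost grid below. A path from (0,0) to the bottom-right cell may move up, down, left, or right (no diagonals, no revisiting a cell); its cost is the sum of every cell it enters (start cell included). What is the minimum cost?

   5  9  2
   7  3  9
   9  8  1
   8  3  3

27

One optimal route is (0,0)→(1,0)→(1,1)→(2,1)→(2,2)→(3,2).
Its cost is 5 + 7 + 3 + 8 + 1 + 3 = 27.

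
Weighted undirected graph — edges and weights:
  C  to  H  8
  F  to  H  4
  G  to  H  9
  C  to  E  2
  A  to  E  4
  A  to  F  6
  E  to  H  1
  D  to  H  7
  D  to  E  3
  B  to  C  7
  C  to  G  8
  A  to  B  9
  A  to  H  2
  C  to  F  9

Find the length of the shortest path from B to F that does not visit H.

Checking several routes:
B-C-F: 7 + 9 = 16
B-C-E-A-F: 7 + 2 + 4 + 6 = 19
B-A-F: 9 + 6 = 15
Best route has total 15.

15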